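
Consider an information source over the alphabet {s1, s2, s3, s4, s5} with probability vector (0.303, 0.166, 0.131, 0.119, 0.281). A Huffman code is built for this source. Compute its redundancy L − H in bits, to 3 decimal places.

Entropy H = −Σ p log₂ p ≈ 2.2162 bits.
Huffman merges: 119/1000+131/1000→1/4; 83/500+1/4→52/125; 281/1000+303/1000→73/125; 52/125+73/125→1. L = 9/4 ≈ 2.2500.
L − H = 2.2500 − 2.2162 = 0.034 bits.

0.034 bits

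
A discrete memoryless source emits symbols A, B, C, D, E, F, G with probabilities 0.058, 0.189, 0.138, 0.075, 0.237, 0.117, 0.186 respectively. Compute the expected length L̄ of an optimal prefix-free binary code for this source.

2.707 bits/symbol

Repeatedly combine the two least-probable nodes; the expected code length is the sum of the merged weights.
merge 29/500 + 3/40 → 133/1000
merge 117/1000 + 133/1000 → 1/4
merge 69/500 + 93/500 → 81/250
merge 189/1000 + 237/1000 → 213/500
merge 1/4 + 81/250 → 287/500
merge 213/500 + 287/500 → 1
L = 133/1000 + 1/4 + 81/250 + 213/500 + 287/500 + 1 = 2707/1000 = 2.707 bits/symbol.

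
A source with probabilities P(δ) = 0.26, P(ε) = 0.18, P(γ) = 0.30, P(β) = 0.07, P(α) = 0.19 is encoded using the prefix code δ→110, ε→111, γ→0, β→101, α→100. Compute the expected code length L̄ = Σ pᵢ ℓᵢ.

L̄ = Σ pᵢ·ℓᵢ = 0.26·3 + 0.18·3 + 0.30·1 + 0.07·3 + 0.19·3 = 2.4 bits/symbol.

2.4 bits/symbol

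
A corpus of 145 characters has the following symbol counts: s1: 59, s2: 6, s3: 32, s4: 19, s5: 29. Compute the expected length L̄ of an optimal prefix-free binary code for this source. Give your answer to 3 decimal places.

Probabilities are the counts divided by 145.
Repeatedly combine the two least-probable nodes; the expected code length is the sum of the merged weights.
merge 6/145 + 19/145 → 5/29
merge 5/29 + 1/5 → 54/145
merge 32/145 + 54/145 → 86/145
merge 59/145 + 86/145 → 1
L = 5/29 + 54/145 + 86/145 + 1 = 62/29 ≈ 2.138 bits/symbol.

2.138 bits/symbol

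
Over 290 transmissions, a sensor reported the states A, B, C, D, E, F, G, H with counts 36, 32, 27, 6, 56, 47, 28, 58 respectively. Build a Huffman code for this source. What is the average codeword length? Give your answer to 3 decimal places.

2.914 bits/symbol

Probabilities are the counts divided by 290.
Repeatedly combine the two least-probable nodes; the expected code length is the sum of the merged weights.
merge 3/145 + 27/290 → 33/290
merge 14/145 + 16/145 → 6/29
merge 33/290 + 18/145 → 69/290
merge 47/290 + 28/145 → 103/290
merge 1/5 + 6/29 → 59/145
merge 69/290 + 103/290 → 86/145
merge 59/145 + 86/145 → 1
L = 33/290 + 6/29 + 69/290 + 103/290 + 59/145 + 86/145 + 1 = 169/58 ≈ 2.914 bits/symbol.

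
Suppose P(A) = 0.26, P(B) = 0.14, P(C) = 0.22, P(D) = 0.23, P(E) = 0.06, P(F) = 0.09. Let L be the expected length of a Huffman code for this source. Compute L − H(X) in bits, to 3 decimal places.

0.013 bits

Entropy H = −Σ p log₂ p ≈ 2.4268 bits.
Huffman merges: 3/50+9/100→3/20; 7/50+3/20→29/100; 11/50+23/100→9/20; 13/50+29/100→11/20; 9/20+11/20→1. L = 61/25 ≈ 2.4400.
L − H = 2.4400 − 2.4268 = 0.013 bits.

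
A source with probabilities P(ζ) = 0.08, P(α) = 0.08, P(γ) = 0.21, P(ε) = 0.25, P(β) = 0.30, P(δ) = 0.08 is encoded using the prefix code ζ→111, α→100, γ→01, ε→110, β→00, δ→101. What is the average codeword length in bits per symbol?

L̄ = Σ pᵢ·ℓᵢ = 0.08·3 + 0.08·3 + 0.21·2 + 0.25·3 + 0.30·2 + 0.08·3 = 2.49 bits/symbol.

2.49 bits/symbol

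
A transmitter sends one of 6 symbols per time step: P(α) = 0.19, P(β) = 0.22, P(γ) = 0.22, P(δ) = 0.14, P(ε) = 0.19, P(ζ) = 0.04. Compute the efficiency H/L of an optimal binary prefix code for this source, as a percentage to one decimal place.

Entropy H = −Σ p log₂ p ≈ 2.4545 bits.
Huffman merges: 1/25+7/50→9/50; 9/50+19/100→37/100; 19/100+11/50→41/100; 11/50+37/100→59/100; 41/100+59/100→1. L = 51/20 ≈ 2.5500.
Efficiency = H/L = 2.4545/2.5500 = 96.3%.

96.3%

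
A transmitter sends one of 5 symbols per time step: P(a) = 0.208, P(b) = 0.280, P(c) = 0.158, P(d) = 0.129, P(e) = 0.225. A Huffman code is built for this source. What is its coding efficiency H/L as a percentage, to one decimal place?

Entropy H = −Σ p log₂ p ≈ 2.2713 bits.
Huffman merges: 129/1000+79/500→287/1000; 26/125+9/40→433/1000; 7/25+287/1000→567/1000; 433/1000+567/1000→1. L = 2287/1000 ≈ 2.2870.
Efficiency = H/L = 2.2713/2.2870 = 99.3%.

99.3%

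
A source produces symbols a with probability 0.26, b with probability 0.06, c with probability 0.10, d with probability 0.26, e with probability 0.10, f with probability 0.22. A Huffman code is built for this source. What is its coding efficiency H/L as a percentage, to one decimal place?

99.1%

Entropy H = −Σ p log₂ p ≈ 2.3991 bits.
Huffman merges: 3/50+1/10→4/25; 1/10+4/25→13/50; 11/50+13/50→12/25; 13/50+13/50→13/25; 12/25+13/25→1. L = 121/50 ≈ 2.4200.
Efficiency = H/L = 2.3991/2.4200 = 99.1%.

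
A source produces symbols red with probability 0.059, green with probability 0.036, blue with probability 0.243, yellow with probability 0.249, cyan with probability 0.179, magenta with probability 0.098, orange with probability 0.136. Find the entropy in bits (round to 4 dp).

H = −Σ pᵢ log₂ pᵢ.
−0.059·log₂(0.059) = 0.2409
−0.036·log₂(0.036) = 0.1727
−0.243·log₂(0.243) = 0.4960
−0.249·log₂(0.249) = 0.4994
−0.179·log₂(0.179) = 0.4443
−0.098·log₂(0.098) = 0.3284
−0.136·log₂(0.136) = 0.3915
Sum ≈ 2.5731 → 2.5731 bits.

2.5731 bits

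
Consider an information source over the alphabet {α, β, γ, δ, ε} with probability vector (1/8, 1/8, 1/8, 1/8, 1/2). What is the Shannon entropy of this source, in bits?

Each probability is a power of 1/2, so log₂(1/p) is an integer.
H = Σ p·log₂(1/p) = 1/8·3 + 1/8·3 + 1/8·3 + 1/8·3 + 1/2·1 = 2 bits.

2 bits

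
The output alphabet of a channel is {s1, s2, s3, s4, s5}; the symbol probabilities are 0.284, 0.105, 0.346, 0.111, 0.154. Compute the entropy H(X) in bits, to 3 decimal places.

H = −Σ pᵢ log₂ pᵢ.
−0.284·log₂(0.284) = 0.5158
−0.105·log₂(0.105) = 0.3414
−0.346·log₂(0.346) = 0.5298
−0.111·log₂(0.111) = 0.3520
−0.154·log₂(0.154) = 0.4156
Sum ≈ 2.1546 → 2.155 bits.

2.155 bits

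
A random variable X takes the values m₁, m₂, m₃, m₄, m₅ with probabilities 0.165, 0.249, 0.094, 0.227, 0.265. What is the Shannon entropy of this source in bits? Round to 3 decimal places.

2.242 bits

H = −Σ pᵢ log₂ pᵢ.
−0.165·log₂(0.165) = 0.4289
−0.249·log₂(0.249) = 0.4994
−0.094·log₂(0.094) = 0.3207
−0.227·log₂(0.227) = 0.4856
−0.265·log₂(0.265) = 0.5077
Sum ≈ 2.2423 → 2.242 bits.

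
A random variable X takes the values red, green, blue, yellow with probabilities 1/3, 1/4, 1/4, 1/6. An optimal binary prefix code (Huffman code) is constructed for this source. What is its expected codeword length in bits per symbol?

Repeatedly combine the two least-probable nodes; the expected code length is the sum of the merged weights.
merge 1/6 + 1/4 → 5/12
merge 1/4 + 1/3 → 7/12
merge 5/12 + 7/12 → 1
L = 5/12 + 7/12 + 1 = 2 bits/symbol.

2 bits/symbol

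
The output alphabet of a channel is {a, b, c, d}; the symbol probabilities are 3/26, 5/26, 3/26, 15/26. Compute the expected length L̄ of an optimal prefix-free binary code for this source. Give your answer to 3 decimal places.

1.654 bits/symbol

Repeatedly combine the two least-probable nodes; the expected code length is the sum of the merged weights.
merge 3/26 + 3/26 → 3/13
merge 5/26 + 3/13 → 11/26
merge 11/26 + 15/26 → 1
L = 3/13 + 11/26 + 1 = 43/26 ≈ 1.654 bits/symbol.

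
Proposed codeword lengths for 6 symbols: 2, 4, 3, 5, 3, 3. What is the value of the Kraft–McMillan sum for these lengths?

With common denominator 2^5 = 32: Σ 2^(−ℓᵢ) = 8/32 + 2/32 + 4/32 + 1/32 + 4/32 + 4/32 = 23/32 = 0.71875.

0.71875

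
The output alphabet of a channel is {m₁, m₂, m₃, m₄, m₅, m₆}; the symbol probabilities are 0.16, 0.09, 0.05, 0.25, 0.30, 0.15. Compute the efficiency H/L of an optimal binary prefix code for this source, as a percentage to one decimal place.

Entropy H = −Σ p log₂ p ≈ 2.3834 bits.
Huffman merges: 1/20+9/100→7/50; 7/50+3/20→29/100; 4/25+1/4→41/100; 29/100+3/10→59/100; 41/100+59/100→1. L = 243/100 ≈ 2.4300.
Efficiency = H/L = 2.3834/2.4300 = 98.1%.

98.1%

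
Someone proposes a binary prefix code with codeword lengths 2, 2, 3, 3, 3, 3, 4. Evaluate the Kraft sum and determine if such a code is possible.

With common denominator 2^4 = 16: Σ 2^(−ℓᵢ) = 4/16 + 4/16 + 2/16 + 2/16 + 2/16 + 2/16 + 1/16 = 17/16 = 1.0625.
Kraft's inequality requires Σ ≤ 1; here Σ = 1.0625 > 1, so no such prefix code exists.

1.0625; no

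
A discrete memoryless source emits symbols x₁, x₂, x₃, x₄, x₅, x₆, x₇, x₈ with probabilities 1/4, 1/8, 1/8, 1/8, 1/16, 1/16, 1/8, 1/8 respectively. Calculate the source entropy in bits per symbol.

2.875 bits

Each probability is a power of 1/2, so log₂(1/p) is an integer.
H = Σ p·log₂(1/p) = 1/4·2 + 1/8·3 + 1/8·3 + 1/8·3 + 1/16·4 + 1/16·4 + 1/8·3 + 1/8·3 = 2.875 bits.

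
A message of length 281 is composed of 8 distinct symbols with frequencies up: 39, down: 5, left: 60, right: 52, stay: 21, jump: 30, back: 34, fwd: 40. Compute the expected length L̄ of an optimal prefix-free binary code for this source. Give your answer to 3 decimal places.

Probabilities are the counts divided by 281.
Repeatedly combine the two least-probable nodes; the expected code length is the sum of the merged weights.
merge 5/281 + 21/281 → 26/281
merge 26/281 + 30/281 → 56/281
merge 34/281 + 39/281 → 73/281
merge 40/281 + 52/281 → 92/281
merge 56/281 + 60/281 → 116/281
merge 73/281 + 92/281 → 165/281
merge 116/281 + 165/281 → 1
L = 26/281 + 56/281 + 73/281 + 92/281 + 116/281 + 165/281 + 1 = 809/281 ≈ 2.879 bits/symbol.

2.879 bits/symbol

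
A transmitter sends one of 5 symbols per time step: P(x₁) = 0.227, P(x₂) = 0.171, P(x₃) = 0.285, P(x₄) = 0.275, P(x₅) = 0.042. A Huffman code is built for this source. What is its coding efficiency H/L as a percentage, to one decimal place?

Entropy H = −Σ p log₂ p ≈ 2.1417 bits.
Huffman merges: 21/500+171/1000→213/1000; 213/1000+227/1000→11/25; 11/40+57/200→14/25; 11/25+14/25→1. L = 2213/1000 ≈ 2.2130.
Efficiency = H/L = 2.1417/2.2130 = 96.8%.

96.8%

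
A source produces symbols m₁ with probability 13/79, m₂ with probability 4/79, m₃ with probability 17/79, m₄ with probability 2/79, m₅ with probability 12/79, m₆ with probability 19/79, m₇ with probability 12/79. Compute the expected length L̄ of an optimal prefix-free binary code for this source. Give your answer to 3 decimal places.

Repeatedly combine the two least-probable nodes; the expected code length is the sum of the merged weights.
merge 2/79 + 4/79 → 6/79
merge 6/79 + 12/79 → 18/79
merge 12/79 + 13/79 → 25/79
merge 17/79 + 18/79 → 35/79
merge 19/79 + 25/79 → 44/79
merge 35/79 + 44/79 → 1
L = 6/79 + 18/79 + 25/79 + 35/79 + 44/79 + 1 = 207/79 ≈ 2.620 bits/symbol.

2.620 bits/symbol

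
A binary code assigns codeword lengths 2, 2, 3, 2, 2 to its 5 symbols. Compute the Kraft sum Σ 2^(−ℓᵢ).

With common denominator 2^3 = 8: Σ 2^(−ℓᵢ) = 2/8 + 2/8 + 1/8 + 2/8 + 2/8 = 9/8 = 1.125.

1.125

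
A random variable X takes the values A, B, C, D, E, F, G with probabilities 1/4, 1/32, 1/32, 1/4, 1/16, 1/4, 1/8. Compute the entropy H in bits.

Each probability is a power of 1/2, so log₂(1/p) is an integer.
H = Σ p·log₂(1/p) = 1/4·2 + 1/32·5 + 1/32·5 + 1/4·2 + 1/16·4 + 1/4·2 + 1/8·3 = 2.4375 bits.

2.4375 bits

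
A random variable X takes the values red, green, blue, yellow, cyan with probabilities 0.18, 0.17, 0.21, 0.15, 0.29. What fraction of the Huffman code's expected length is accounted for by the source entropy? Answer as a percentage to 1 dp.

98.3%

Entropy H = −Σ p log₂ p ≈ 2.2812 bits.
Huffman merges: 3/20+17/100→8/25; 9/50+21/100→39/100; 29/100+8/25→61/100; 39/100+61/100→1. L = 58/25 ≈ 2.3200.
Efficiency = H/L = 2.2812/2.3200 = 98.3%.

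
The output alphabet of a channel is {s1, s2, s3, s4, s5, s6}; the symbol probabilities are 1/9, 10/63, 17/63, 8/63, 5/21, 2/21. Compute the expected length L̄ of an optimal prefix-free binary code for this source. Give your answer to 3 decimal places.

Repeatedly combine the two least-probable nodes; the expected code length is the sum of the merged weights.
merge 2/21 + 1/9 → 13/63
merge 8/63 + 10/63 → 2/7
merge 13/63 + 5/21 → 4/9
merge 17/63 + 2/7 → 5/9
merge 4/9 + 5/9 → 1
L = 13/63 + 2/7 + 4/9 + 5/9 + 1 = 157/63 ≈ 2.492 bits/symbol.

2.492 bits/symbol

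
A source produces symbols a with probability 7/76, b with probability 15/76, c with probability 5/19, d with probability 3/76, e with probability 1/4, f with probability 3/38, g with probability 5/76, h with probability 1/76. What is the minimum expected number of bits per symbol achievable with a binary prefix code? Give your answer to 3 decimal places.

2.632 bits/symbol

Repeatedly combine the two least-probable nodes; the expected code length is the sum of the merged weights.
merge 1/76 + 3/76 → 1/19
merge 1/19 + 5/76 → 9/76
merge 3/38 + 7/76 → 13/76
merge 9/76 + 13/76 → 11/38
merge 15/76 + 1/4 → 17/38
merge 5/19 + 11/38 → 21/38
merge 17/38 + 21/38 → 1
L = 1/19 + 9/76 + 13/76 + 11/38 + 17/38 + 21/38 + 1 = 50/19 ≈ 2.632 bits/symbol.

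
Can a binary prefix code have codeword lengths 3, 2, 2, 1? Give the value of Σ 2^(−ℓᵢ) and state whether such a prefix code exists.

With common denominator 2^3 = 8: Σ 2^(−ℓᵢ) = 1/8 + 2/8 + 2/8 + 4/8 = 9/8 = 1.125.
Kraft's inequality requires Σ ≤ 1; here Σ = 1.125 > 1, so no such prefix code exists.

1.125; no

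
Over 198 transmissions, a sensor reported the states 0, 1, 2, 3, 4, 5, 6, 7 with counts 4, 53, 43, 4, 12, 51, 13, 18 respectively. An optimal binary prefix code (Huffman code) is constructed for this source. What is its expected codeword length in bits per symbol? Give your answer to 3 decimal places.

2.556 bits/symbol

Probabilities are the counts divided by 198.
Repeatedly combine the two least-probable nodes; the expected code length is the sum of the merged weights.
merge 2/99 + 2/99 → 4/99
merge 4/99 + 2/33 → 10/99
merge 13/198 + 1/11 → 31/198
merge 10/99 + 31/198 → 17/66
merge 43/198 + 17/66 → 47/99
merge 17/66 + 53/198 → 52/99
merge 47/99 + 52/99 → 1
L = 4/99 + 10/99 + 31/198 + 17/66 + 47/99 + 52/99 + 1 = 23/9 ≈ 2.556 bits/symbol.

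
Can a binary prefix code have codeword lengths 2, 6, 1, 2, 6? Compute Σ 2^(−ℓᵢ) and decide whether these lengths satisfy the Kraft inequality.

With common denominator 2^6 = 64: Σ 2^(−ℓᵢ) = 16/64 + 1/64 + 32/64 + 16/64 + 1/64 = 66/64 = 1.03125.
Kraft's inequality requires Σ ≤ 1; here Σ = 1.03125 > 1, so no such prefix code exists.

1.03125; no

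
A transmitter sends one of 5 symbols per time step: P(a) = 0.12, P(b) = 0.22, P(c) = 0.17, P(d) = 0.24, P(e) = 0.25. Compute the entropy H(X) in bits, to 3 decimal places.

H = −Σ pᵢ log₂ pᵢ.
−0.12·log₂(0.12) = 0.3671
−0.22·log₂(0.22) = 0.4806
−0.17·log₂(0.17) = 0.4346
−0.24·log₂(0.24) = 0.4941
−0.25·log₂(0.25) = 0.5000
Sum ≈ 2.2764 → 2.276 bits.

2.276 bits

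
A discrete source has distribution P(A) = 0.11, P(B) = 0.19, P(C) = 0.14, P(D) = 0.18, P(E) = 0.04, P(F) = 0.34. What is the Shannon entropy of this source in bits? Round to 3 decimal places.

H = −Σ pᵢ log₂ pᵢ.
−0.11·log₂(0.11) = 0.3503
−0.19·log₂(0.19) = 0.4552
−0.14·log₂(0.14) = 0.3971
−0.18·log₂(0.18) = 0.4453
−0.04·log₂(0.04) = 0.1858
−0.34·log₂(0.34) = 0.5292
Sum ≈ 2.3629 → 2.363 bits.

2.363 bits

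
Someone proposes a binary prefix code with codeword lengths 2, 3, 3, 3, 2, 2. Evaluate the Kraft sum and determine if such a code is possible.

1.125; no

With common denominator 2^3 = 8: Σ 2^(−ℓᵢ) = 2/8 + 1/8 + 1/8 + 1/8 + 2/8 + 2/8 = 9/8 = 1.125.
Kraft's inequality requires Σ ≤ 1; here Σ = 1.125 > 1, so no such prefix code exists.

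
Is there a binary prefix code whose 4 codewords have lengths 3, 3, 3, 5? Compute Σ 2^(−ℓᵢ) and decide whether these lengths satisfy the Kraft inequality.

0.40625; yes

With common denominator 2^5 = 32: Σ 2^(−ℓᵢ) = 4/32 + 4/32 + 4/32 + 1/32 = 13/32 = 0.40625.
Kraft's inequality requires Σ ≤ 1; here Σ = 0.40625 ≤ 1, so such a prefix code exists.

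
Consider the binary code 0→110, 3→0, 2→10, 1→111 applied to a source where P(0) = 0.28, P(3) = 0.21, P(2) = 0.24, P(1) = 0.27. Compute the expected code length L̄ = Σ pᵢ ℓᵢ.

L̄ = Σ pᵢ·ℓᵢ = 0.28·3 + 0.21·1 + 0.24·2 + 0.27·3 = 2.34 bits/symbol.

2.34 bits/symbol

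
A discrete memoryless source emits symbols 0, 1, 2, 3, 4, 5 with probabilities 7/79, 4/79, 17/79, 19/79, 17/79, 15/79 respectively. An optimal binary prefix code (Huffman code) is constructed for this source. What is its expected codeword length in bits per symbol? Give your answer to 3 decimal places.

2.468 bits/symbol

Repeatedly combine the two least-probable nodes; the expected code length is the sum of the merged weights.
merge 4/79 + 7/79 → 11/79
merge 11/79 + 15/79 → 26/79
merge 17/79 + 17/79 → 34/79
merge 19/79 + 26/79 → 45/79
merge 34/79 + 45/79 → 1
L = 11/79 + 26/79 + 34/79 + 45/79 + 1 = 195/79 ≈ 2.468 bits/symbol.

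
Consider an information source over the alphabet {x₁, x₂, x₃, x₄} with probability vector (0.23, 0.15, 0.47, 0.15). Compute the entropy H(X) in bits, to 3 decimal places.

1.821 bits

H = −Σ pᵢ log₂ pᵢ.
−0.23·log₂(0.23) = 0.4877
−0.15·log₂(0.15) = 0.4105
−0.47·log₂(0.47) = 0.5120
−0.15·log₂(0.15) = 0.4105
Sum ≈ 1.8207 → 1.821 bits.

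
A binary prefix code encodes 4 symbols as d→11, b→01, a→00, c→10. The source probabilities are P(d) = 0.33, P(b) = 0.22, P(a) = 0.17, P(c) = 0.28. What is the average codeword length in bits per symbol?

2 bits/symbol

L̄ = Σ pᵢ·ℓᵢ = 0.33·2 + 0.22·2 + 0.17·2 + 0.28·2 = 2 bits/symbol.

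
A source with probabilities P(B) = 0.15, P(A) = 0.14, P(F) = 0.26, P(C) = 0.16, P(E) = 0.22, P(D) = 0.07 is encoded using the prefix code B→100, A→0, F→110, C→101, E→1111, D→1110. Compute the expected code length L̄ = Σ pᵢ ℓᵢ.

3.01 bits/symbol

L̄ = Σ pᵢ·ℓᵢ = 0.15·3 + 0.14·1 + 0.26·3 + 0.16·3 + 0.22·4 + 0.07·4 = 3.01 bits/symbol.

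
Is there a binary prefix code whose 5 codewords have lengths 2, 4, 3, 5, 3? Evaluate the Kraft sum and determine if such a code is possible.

With common denominator 2^5 = 32: Σ 2^(−ℓᵢ) = 8/32 + 2/32 + 4/32 + 1/32 + 4/32 = 19/32 = 0.59375.
Kraft's inequality requires Σ ≤ 1; here Σ = 0.59375 ≤ 1, so such a prefix code exists.

0.59375; yes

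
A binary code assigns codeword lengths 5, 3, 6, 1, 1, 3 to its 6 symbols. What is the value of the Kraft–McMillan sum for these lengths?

1.296875

With common denominator 2^6 = 64: Σ 2^(−ℓᵢ) = 2/64 + 8/64 + 1/64 + 32/64 + 32/64 + 8/64 = 83/64 = 1.296875.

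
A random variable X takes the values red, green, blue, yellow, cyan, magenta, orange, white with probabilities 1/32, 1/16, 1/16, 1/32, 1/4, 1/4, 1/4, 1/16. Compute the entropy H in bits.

Each probability is a power of 1/2, so log₂(1/p) is an integer.
H = Σ p·log₂(1/p) = 1/32·5 + 1/16·4 + 1/16·4 + 1/32·5 + 1/4·2 + 1/4·2 + 1/4·2 + 1/16·4 = 2.5625 bits.

2.5625 bits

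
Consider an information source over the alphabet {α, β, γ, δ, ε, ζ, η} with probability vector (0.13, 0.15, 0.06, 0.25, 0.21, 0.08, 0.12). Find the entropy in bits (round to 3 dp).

2.668 bits

H = −Σ pᵢ log₂ pᵢ.
−0.13·log₂(0.13) = 0.3826
−0.15·log₂(0.15) = 0.4105
−0.06·log₂(0.06) = 0.2435
−0.25·log₂(0.25) = 0.5000
−0.21·log₂(0.21) = 0.4728
−0.08·log₂(0.08) = 0.2915
−0.12·log₂(0.12) = 0.3671
Sum ≈ 2.6681 → 2.668 bits.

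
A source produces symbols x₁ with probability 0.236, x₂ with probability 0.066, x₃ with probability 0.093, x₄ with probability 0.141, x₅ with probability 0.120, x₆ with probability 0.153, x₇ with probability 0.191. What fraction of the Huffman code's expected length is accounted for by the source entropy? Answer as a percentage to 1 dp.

Entropy H = −Σ p log₂ p ≈ 2.7052 bits.
Huffman merges: 33/500+93/1000→159/1000; 3/25+141/1000→261/1000; 153/1000+159/1000→39/125; 191/1000+59/250→427/1000; 261/1000+39/125→573/1000; 427/1000+573/1000→1. L = 683/250 ≈ 2.7320.
Efficiency = H/L = 2.7052/2.7320 = 99.0%.

99.0%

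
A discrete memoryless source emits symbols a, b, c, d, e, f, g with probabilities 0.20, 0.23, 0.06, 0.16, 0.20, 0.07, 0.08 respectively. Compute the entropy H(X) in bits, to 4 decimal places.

H = −Σ pᵢ log₂ pᵢ.
−0.20·log₂(0.20) = 0.4644
−0.23·log₂(0.23) = 0.4877
−0.06·log₂(0.06) = 0.2435
−0.16·log₂(0.16) = 0.4230
−0.20·log₂(0.20) = 0.4644
−0.07·log₂(0.07) = 0.2686
−0.08·log₂(0.08) = 0.2915
Sum ≈ 2.6431 → 2.6431 bits.

2.6431 bits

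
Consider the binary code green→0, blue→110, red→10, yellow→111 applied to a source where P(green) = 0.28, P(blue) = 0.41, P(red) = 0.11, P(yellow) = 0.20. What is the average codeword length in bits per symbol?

2.33 bits/symbol

L̄ = Σ pᵢ·ℓᵢ = 0.28·1 + 0.41·3 + 0.11·2 + 0.20·3 = 2.33 bits/symbol.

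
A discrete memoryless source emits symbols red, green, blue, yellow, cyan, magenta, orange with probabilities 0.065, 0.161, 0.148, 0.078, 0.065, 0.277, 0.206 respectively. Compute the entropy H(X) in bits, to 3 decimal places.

H = −Σ pᵢ log₂ pᵢ.
−0.065·log₂(0.065) = 0.2563
−0.161·log₂(0.161) = 0.4242
−0.148·log₂(0.148) = 0.4079
−0.078·log₂(0.078) = 0.2871
−0.065·log₂(0.065) = 0.2563
−0.277·log₂(0.277) = 0.5130
−0.206·log₂(0.206) = 0.4695
Sum ≈ 2.6144 → 2.614 bits.

2.614 bits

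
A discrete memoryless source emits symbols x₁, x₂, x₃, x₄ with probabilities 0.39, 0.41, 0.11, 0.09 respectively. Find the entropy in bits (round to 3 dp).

1.720 bits

H = −Σ pᵢ log₂ pᵢ.
−0.39·log₂(0.39) = 0.5298
−0.41·log₂(0.41) = 0.5274
−0.11·log₂(0.11) = 0.3503
−0.09·log₂(0.09) = 0.3127
Sum ≈ 1.7201 → 1.720 bits.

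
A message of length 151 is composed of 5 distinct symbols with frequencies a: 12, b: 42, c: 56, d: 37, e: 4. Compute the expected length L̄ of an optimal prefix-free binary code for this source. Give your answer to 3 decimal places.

2.086 bits/symbol

Probabilities are the counts divided by 151.
Repeatedly combine the two least-probable nodes; the expected code length is the sum of the merged weights.
merge 4/151 + 12/151 → 16/151
merge 16/151 + 37/151 → 53/151
merge 42/151 + 53/151 → 95/151
merge 56/151 + 95/151 → 1
L = 16/151 + 53/151 + 95/151 + 1 = 315/151 ≈ 2.086 bits/symbol.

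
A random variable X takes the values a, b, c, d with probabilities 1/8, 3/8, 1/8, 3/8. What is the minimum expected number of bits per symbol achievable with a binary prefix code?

1.875 bits/symbol

Repeatedly combine the two least-probable nodes; the expected code length is the sum of the merged weights.
merge 1/8 + 1/8 → 1/4
merge 1/4 + 3/8 → 5/8
merge 3/8 + 5/8 → 1
L = 1/4 + 5/8 + 1 = 15/8 = 1.875 bits/symbol.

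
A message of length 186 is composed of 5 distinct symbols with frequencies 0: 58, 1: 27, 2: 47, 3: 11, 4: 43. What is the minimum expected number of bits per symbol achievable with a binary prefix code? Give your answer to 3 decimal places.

2.204 bits/symbol

Probabilities are the counts divided by 186.
Repeatedly combine the two least-probable nodes; the expected code length is the sum of the merged weights.
merge 11/186 + 9/62 → 19/93
merge 19/93 + 43/186 → 27/62
merge 47/186 + 29/93 → 35/62
merge 27/62 + 35/62 → 1
L = 19/93 + 27/62 + 35/62 + 1 = 205/93 ≈ 2.204 bits/symbol.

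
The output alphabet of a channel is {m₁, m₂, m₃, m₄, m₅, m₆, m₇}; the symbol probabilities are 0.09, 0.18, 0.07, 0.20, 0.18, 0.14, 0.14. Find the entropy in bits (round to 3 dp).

H = −Σ pᵢ log₂ pᵢ.
−0.09·log₂(0.09) = 0.3127
−0.18·log₂(0.18) = 0.4453
−0.07·log₂(0.07) = 0.2686
−0.20·log₂(0.20) = 0.4644
−0.18·log₂(0.18) = 0.4453
−0.14·log₂(0.14) = 0.3971
−0.14·log₂(0.14) = 0.3971
Sum ≈ 2.7304 → 2.730 bits.

2.730 bits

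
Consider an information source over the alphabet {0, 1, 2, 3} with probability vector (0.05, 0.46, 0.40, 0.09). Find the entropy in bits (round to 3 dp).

H = −Σ pᵢ log₂ pᵢ.
−0.05·log₂(0.05) = 0.2161
−0.46·log₂(0.46) = 0.5153
−0.40·log₂(0.40) = 0.5288
−0.09·log₂(0.09) = 0.3127
Sum ≈ 1.5729 → 1.573 bits.

1.573 bits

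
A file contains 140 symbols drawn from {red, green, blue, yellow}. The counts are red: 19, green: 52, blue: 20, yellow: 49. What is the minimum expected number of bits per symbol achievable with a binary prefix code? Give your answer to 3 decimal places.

1.907 bits/symbol

Probabilities are the counts divided by 140.
Repeatedly combine the two least-probable nodes; the expected code length is the sum of the merged weights.
merge 19/140 + 1/7 → 39/140
merge 39/140 + 7/20 → 22/35
merge 13/35 + 22/35 → 1
L = 39/140 + 22/35 + 1 = 267/140 ≈ 1.907 bits/symbol.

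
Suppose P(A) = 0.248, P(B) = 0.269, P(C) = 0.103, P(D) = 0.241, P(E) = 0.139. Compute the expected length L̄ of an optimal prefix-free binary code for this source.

Repeatedly combine the two least-probable nodes; the expected code length is the sum of the merged weights.
merge 103/1000 + 139/1000 → 121/500
merge 241/1000 + 121/500 → 483/1000
merge 31/125 + 269/1000 → 517/1000
merge 483/1000 + 517/1000 → 1
L = 121/500 + 483/1000 + 517/1000 + 1 = 1121/500 = 2.242 bits/symbol.

2.242 bits/symbol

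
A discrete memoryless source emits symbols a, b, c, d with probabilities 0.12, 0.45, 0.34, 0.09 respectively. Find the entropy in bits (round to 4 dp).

H = −Σ pᵢ log₂ pᵢ.
−0.12·log₂(0.12) = 0.3671
−0.45·log₂(0.45) = 0.5184
−0.34·log₂(0.34) = 0.5292
−0.09·log₂(0.09) = 0.3127
Sum ≈ 1.7273 → 1.7273 bits.

1.7273 bits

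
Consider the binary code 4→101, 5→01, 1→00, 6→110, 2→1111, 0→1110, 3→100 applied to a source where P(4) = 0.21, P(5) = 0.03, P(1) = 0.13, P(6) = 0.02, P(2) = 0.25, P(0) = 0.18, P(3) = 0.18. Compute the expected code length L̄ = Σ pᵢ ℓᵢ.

L̄ = Σ pᵢ·ℓᵢ = 0.21·3 + 0.03·2 + 0.13·2 + 0.02·3 + 0.25·4 + 0.18·4 + 0.18·3 = 3.27 bits/symbol.

3.27 bits/symbol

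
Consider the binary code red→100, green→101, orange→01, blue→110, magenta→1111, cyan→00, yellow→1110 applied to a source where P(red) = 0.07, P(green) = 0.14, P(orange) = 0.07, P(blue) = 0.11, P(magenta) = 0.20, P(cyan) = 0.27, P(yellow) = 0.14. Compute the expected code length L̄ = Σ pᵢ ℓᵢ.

3 bits/symbol

L̄ = Σ pᵢ·ℓᵢ = 0.07·3 + 0.14·3 + 0.07·2 + 0.11·3 + 0.20·4 + 0.27·2 + 0.14·4 = 3 bits/symbol.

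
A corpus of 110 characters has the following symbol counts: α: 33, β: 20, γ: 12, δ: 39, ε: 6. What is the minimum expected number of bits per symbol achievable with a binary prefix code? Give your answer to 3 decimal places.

Probabilities are the counts divided by 110.
Repeatedly combine the two least-probable nodes; the expected code length is the sum of the merged weights.
merge 3/55 + 6/55 → 9/55
merge 9/55 + 2/11 → 19/55
merge 3/10 + 19/55 → 71/110
merge 39/110 + 71/110 → 1
L = 9/55 + 19/55 + 71/110 + 1 = 237/110 ≈ 2.155 bits/symbol.

2.155 bits/symbol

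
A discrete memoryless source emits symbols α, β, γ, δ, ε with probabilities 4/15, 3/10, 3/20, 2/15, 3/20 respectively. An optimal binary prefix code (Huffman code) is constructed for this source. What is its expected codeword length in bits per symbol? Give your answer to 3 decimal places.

2.283 bits/symbol

Repeatedly combine the two least-probable nodes; the expected code length is the sum of the merged weights.
merge 2/15 + 3/20 → 17/60
merge 3/20 + 4/15 → 5/12
merge 17/60 + 3/10 → 7/12
merge 5/12 + 7/12 → 1
L = 17/60 + 5/12 + 7/12 + 1 = 137/60 ≈ 2.283 bits/symbol.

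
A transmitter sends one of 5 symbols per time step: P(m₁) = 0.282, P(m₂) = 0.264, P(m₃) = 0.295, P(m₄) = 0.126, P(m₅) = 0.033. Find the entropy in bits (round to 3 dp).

H = −Σ pᵢ log₂ pᵢ.
−0.282·log₂(0.282) = 0.5150
−0.264·log₂(0.264) = 0.5072
−0.295·log₂(0.295) = 0.5196
−0.126·log₂(0.126) = 0.3766
−0.033·log₂(0.033) = 0.1624
Sum ≈ 2.0808 → 2.081 bits.

2.081 bits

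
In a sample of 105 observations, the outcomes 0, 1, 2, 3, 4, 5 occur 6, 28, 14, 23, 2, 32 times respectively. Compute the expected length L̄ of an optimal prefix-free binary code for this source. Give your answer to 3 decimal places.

Probabilities are the counts divided by 105.
Repeatedly combine the two least-probable nodes; the expected code length is the sum of the merged weights.
merge 2/105 + 2/35 → 8/105
merge 8/105 + 2/15 → 22/105
merge 22/105 + 23/105 → 3/7
merge 4/15 + 32/105 → 4/7
merge 3/7 + 4/7 → 1
L = 8/105 + 22/105 + 3/7 + 4/7 + 1 = 16/7 ≈ 2.286 bits/symbol.

2.286 bits/symbol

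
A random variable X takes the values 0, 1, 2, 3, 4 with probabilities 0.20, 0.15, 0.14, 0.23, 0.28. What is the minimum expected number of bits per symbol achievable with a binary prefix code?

2.29 bits/symbol

Repeatedly combine the two least-probable nodes; the expected code length is the sum of the merged weights.
merge 7/50 + 3/20 → 29/100
merge 1/5 + 23/100 → 43/100
merge 7/25 + 29/100 → 57/100
merge 43/100 + 57/100 → 1
L = 29/100 + 43/100 + 57/100 + 1 = 229/100 = 2.29 bits/symbol.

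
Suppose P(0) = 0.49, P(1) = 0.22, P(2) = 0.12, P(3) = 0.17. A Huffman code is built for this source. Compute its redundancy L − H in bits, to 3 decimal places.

Entropy H = −Σ p log₂ p ≈ 1.7865 bits.
Huffman merges: 3/25+17/100→29/100; 11/50+29/100→51/100; 49/100+51/100→1. L = 9/5 ≈ 1.8000.
L − H = 1.8000 − 1.7865 = 0.013 bits.

0.013 bits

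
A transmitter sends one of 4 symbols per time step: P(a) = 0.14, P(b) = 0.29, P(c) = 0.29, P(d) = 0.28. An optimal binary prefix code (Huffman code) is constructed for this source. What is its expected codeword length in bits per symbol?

Repeatedly combine the two least-probable nodes; the expected code length is the sum of the merged weights.
merge 7/50 + 7/25 → 21/50
merge 29/100 + 29/100 → 29/50
merge 21/50 + 29/50 → 1
L = 21/50 + 29/50 + 1 = 2 bits/symbol.

2 bits/symbol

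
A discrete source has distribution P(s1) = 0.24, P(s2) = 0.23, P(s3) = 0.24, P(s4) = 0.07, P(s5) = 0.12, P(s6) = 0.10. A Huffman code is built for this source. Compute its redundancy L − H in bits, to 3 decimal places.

0.016 bits

Entropy H = −Σ p log₂ p ≈ 2.4438 bits.
Huffman merges: 7/100+1/10→17/100; 3/25+17/100→29/100; 23/100+6/25→47/100; 6/25+29/100→53/100; 47/100+53/100→1. L = 123/50 ≈ 2.4600.
L − H = 2.4600 − 2.4438 = 0.016 bits.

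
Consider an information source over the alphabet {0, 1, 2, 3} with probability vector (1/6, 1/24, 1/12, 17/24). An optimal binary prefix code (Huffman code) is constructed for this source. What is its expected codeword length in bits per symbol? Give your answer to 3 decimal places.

Repeatedly combine the two least-probable nodes; the expected code length is the sum of the merged weights.
merge 1/24 + 1/12 → 1/8
merge 1/8 + 1/6 → 7/24
merge 7/24 + 17/24 → 1
L = 1/8 + 7/24 + 1 = 17/12 ≈ 1.417 bits/symbol.

1.417 bits/symbol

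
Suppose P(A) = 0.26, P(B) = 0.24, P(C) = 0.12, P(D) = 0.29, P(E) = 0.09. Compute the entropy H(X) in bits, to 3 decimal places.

H = −Σ pᵢ log₂ pᵢ.
−0.26·log₂(0.26) = 0.5053
−0.24·log₂(0.24) = 0.4941
−0.12·log₂(0.12) = 0.3671
−0.29·log₂(0.29) = 0.5179
−0.09·log₂(0.09) = 0.3127
Sum ≈ 2.1970 → 2.197 bits.

2.197 bits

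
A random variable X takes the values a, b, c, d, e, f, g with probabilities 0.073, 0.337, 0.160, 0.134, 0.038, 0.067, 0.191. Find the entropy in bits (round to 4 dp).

2.5128 bits

H = −Σ pᵢ log₂ pᵢ.
−0.073·log₂(0.073) = 0.2756
−0.337·log₂(0.337) = 0.5288
−0.160·log₂(0.160) = 0.4230
−0.134·log₂(0.134) = 0.3886
−0.038·log₂(0.038) = 0.1793
−0.067·log₂(0.067) = 0.2613
−0.191·log₂(0.191) = 0.4562
Sum ≈ 2.5128 → 2.5128 bits.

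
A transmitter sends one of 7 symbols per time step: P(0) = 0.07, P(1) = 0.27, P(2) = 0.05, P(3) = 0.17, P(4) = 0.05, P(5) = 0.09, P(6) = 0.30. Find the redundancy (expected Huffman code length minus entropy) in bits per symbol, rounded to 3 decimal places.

Entropy H = −Σ p log₂ p ≈ 2.4791 bits.
Huffman merges: 1/20+1/20→1/10; 7/100+9/100→4/25; 1/10+4/25→13/50; 17/100+13/50→43/100; 27/100+3/10→57/100; 43/100+57/100→1. L = 63/25 ≈ 2.5200.
L − H = 2.5200 − 2.4791 = 0.041 bits.

0.041 bits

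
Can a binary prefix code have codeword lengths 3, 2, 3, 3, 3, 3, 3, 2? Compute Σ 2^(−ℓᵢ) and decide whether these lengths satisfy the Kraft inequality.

With common denominator 2^3 = 8: Σ 2^(−ℓᵢ) = 1/8 + 2/8 + 1/8 + 1/8 + 1/8 + 1/8 + 1/8 + 2/8 = 10/8 = 1.25.
Kraft's inequality requires Σ ≤ 1; here Σ = 1.25 > 1, so no such prefix code exists.

1.25; no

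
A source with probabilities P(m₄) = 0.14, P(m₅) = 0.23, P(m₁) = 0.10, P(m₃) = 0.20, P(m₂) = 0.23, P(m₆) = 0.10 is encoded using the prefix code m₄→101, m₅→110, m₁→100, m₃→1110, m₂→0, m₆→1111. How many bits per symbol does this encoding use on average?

2.84 bits/symbol

L̄ = Σ pᵢ·ℓᵢ = 0.14·3 + 0.23·3 + 0.10·3 + 0.20·4 + 0.23·1 + 0.10·4 = 2.84 bits/symbol.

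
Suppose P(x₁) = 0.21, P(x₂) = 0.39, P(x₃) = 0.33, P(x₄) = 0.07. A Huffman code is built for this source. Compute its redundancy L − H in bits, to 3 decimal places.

Entropy H = −Σ p log₂ p ≈ 1.7990 bits.
Huffman merges: 7/100+21/100→7/25; 7/25+33/100→61/100; 39/100+61/100→1. L = 189/100 ≈ 1.8900.
L − H = 1.8900 − 1.7990 = 0.091 bits.

0.091 bits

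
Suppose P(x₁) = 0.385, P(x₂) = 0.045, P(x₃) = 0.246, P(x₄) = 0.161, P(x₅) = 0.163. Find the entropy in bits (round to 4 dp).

H = −Σ pᵢ log₂ pᵢ.
−0.385·log₂(0.385) = 0.5302
−0.045·log₂(0.045) = 0.2013
−0.246·log₂(0.246) = 0.4977
−0.161·log₂(0.161) = 0.4242
−0.163·log₂(0.163) = 0.4266
Sum ≈ 2.0800 → 2.0800 bits.

2.0800 bits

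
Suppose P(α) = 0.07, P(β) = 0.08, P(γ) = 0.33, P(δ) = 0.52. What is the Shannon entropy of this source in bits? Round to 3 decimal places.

1.578 bits

H = −Σ pᵢ log₂ pᵢ.
−0.07·log₂(0.07) = 0.2686
−0.08·log₂(0.08) = 0.2915
−0.33·log₂(0.33) = 0.5278
−0.52·log₂(0.52) = 0.4906
Sum ≈ 1.5785 → 1.578 bits.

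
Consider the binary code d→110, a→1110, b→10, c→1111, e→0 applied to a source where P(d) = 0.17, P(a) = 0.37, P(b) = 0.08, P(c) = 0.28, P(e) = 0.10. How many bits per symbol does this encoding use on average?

L̄ = Σ pᵢ·ℓᵢ = 0.17·3 + 0.37·4 + 0.08·2 + 0.28·4 + 0.10·1 = 3.37 bits/symbol.

3.37 bits/symbol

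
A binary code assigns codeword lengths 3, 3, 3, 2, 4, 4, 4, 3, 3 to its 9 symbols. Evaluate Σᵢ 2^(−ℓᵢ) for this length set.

1.0625

With common denominator 2^4 = 16: Σ 2^(−ℓᵢ) = 2/16 + 2/16 + 2/16 + 4/16 + 1/16 + 1/16 + 1/16 + 2/16 + 2/16 = 17/16 = 1.0625.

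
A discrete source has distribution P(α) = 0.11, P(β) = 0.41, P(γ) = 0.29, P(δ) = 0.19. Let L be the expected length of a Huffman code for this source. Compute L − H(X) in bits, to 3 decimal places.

Entropy H = −Σ p log₂ p ≈ 1.8508 bits.
Huffman merges: 11/100+19/100→3/10; 29/100+3/10→59/100; 41/100+59/100→1. L = 189/100 ≈ 1.8900.
L − H = 1.8900 − 1.8508 = 0.039 bits.

0.039 bits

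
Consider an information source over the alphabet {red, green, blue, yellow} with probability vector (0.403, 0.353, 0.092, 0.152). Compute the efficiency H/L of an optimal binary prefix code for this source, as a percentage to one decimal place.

97.1%

Entropy H = −Σ p log₂ p ≈ 1.7885 bits.
Huffman merges: 23/250+19/125→61/250; 61/250+353/1000→597/1000; 403/1000+597/1000→1. L = 1841/1000 ≈ 1.8410.
Efficiency = H/L = 1.7885/1.8410 = 97.1%.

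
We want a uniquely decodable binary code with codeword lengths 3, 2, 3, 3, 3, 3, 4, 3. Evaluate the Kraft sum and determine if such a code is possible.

1.0625; no

With common denominator 2^4 = 16: Σ 2^(−ℓᵢ) = 2/16 + 4/16 + 2/16 + 2/16 + 2/16 + 2/16 + 1/16 + 2/16 = 17/16 = 1.0625.
Kraft's inequality requires Σ ≤ 1; here Σ = 1.0625 > 1, so no such prefix code exists.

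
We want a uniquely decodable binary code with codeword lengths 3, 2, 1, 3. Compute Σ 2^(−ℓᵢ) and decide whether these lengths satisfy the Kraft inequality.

With common denominator 2^3 = 8: Σ 2^(−ℓᵢ) = 1/8 + 2/8 + 4/8 + 1/8 = 8/8 = 1.
Kraft's inequality requires Σ ≤ 1; here Σ = 1 ≤ 1, so such a prefix code exists.

1; yes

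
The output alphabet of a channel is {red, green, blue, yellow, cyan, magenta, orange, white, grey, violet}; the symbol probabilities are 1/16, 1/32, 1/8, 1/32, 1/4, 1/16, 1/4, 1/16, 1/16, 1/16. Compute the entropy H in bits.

Each probability is a power of 1/2, so log₂(1/p) is an integer.
H = Σ p·log₂(1/p) = 1/16·4 + 1/32·5 + 1/8·3 + 1/32·5 + 1/4·2 + 1/16·4 + 1/4·2 + 1/16·4 + 1/16·4 + 1/16·4 = 2.9375 bits.

2.9375 bits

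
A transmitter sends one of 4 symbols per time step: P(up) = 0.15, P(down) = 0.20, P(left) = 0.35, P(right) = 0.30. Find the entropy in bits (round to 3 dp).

H = −Σ pᵢ log₂ pᵢ.
−0.15·log₂(0.15) = 0.4105
−0.20·log₂(0.20) = 0.4644
−0.35·log₂(0.35) = 0.5301
−0.30·log₂(0.30) = 0.5211
Sum ≈ 1.9261 → 1.926 bits.

1.926 bits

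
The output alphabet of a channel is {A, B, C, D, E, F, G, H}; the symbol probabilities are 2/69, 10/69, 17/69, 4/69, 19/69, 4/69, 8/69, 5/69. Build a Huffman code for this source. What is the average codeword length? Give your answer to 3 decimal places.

2.696 bits/symbol

Repeatedly combine the two least-probable nodes; the expected code length is the sum of the merged weights.
merge 2/69 + 4/69 → 2/23
merge 4/69 + 5/69 → 3/23
merge 2/23 + 8/69 → 14/69
merge 3/23 + 10/69 → 19/69
merge 14/69 + 17/69 → 31/69
merge 19/69 + 19/69 → 38/69
merge 31/69 + 38/69 → 1
L = 2/23 + 3/23 + 14/69 + 19/69 + 31/69 + 38/69 + 1 = 62/23 ≈ 2.696 bits/symbol.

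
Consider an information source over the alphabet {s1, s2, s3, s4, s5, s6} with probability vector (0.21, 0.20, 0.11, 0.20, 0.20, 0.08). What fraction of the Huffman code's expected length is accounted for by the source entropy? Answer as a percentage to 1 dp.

97.2%

Entropy H = −Σ p log₂ p ≈ 2.5078 bits.
Huffman merges: 2/25+11/100→19/100; 19/100+1/5→39/100; 1/5+1/5→2/5; 21/100+39/100→3/5; 2/5+3/5→1. L = 129/50 ≈ 2.5800.
Efficiency = H/L = 2.5078/2.5800 = 97.2%.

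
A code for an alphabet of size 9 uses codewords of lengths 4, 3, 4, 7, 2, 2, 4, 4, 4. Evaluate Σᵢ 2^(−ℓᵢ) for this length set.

0.9453125

With common denominator 2^7 = 128: Σ 2^(−ℓᵢ) = 8/128 + 16/128 + 8/128 + 1/128 + 32/128 + 32/128 + 8/128 + 8/128 + 8/128 = 121/128 = 0.9453125.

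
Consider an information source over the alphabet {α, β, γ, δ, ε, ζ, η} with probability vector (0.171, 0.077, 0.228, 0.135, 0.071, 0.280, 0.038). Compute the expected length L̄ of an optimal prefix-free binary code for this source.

Repeatedly combine the two least-probable nodes; the expected code length is the sum of the merged weights.
merge 19/500 + 71/1000 → 109/1000
merge 77/1000 + 109/1000 → 93/500
merge 27/200 + 171/1000 → 153/500
merge 93/500 + 57/250 → 207/500
merge 7/25 + 153/500 → 293/500
merge 207/500 + 293/500 → 1
L = 109/1000 + 93/500 + 153/500 + 207/500 + 293/500 + 1 = 2601/1000 = 2.601 bits/symbol.

2.601 bits/symbol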